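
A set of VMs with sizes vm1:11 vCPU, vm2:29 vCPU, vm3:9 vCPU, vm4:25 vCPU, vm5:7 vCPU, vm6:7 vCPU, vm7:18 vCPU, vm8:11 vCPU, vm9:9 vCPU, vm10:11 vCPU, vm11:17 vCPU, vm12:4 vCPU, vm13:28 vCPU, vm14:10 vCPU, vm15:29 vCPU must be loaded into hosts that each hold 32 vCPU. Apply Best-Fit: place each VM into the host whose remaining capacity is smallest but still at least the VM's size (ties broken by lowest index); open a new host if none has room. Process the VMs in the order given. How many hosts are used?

Put vm1 (11 vCPU) in host 1; 21 vCPU remain.
Put vm2 (29 vCPU) in host 2; 3 vCPU remain.
Put vm3 (9 vCPU) in host 1; 12 vCPU remain.
Put vm4 (25 vCPU) in host 3; 7 vCPU remain.
Put vm5 (7 vCPU) in host 3; 0 vCPU remain.
Put vm6 (7 vCPU) in host 1; 5 vCPU remain.
Put vm7 (18 vCPU) in host 4; 14 vCPU remain.
Put vm8 (11 vCPU) in host 4; 3 vCPU remain.
Put vm9 (9 vCPU) in host 5; 23 vCPU remain.
Put vm10 (11 vCPU) in host 5; 12 vCPU remain.
Put vm11 (17 vCPU) in host 6; 15 vCPU remain.
Put vm12 (4 vCPU) in host 1; 1 vCPU remain.
Put vm13 (28 vCPU) in host 7; 4 vCPU remain.
Put vm14 (10 vCPU) in host 5; 2 vCPU remain.
Put vm15 (29 vCPU) in host 8; 3 vCPU remain.
Final hosts: [11,9,7,4] [29] [25,7] [18,11] [9,11,10] [17] [28] [29].

8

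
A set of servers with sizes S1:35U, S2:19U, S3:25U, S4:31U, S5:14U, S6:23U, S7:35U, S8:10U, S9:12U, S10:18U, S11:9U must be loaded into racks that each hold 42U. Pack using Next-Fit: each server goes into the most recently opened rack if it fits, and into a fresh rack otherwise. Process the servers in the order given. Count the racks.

8

rack 1: place S1 (35U), 7U left
rack 2: place S2 (19U), 23U left
rack 3: place S3 (25U), 17U left
rack 4: place S4 (31U), 11U left
rack 5: place S5 (14U), 28U left
rack 5: place S6 (23U), 5U left
rack 6: place S7 (35U), 7U left
rack 7: place S8 (10U), 32U left
rack 7: place S9 (12U), 20U left
rack 7: place S10 (18U), 2U left
rack 8: place S11 (9U), 33U left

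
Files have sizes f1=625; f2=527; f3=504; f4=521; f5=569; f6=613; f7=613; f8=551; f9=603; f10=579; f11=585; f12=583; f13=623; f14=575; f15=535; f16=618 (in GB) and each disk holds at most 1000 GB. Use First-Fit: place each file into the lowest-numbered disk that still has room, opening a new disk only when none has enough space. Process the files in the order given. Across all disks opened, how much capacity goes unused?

f1 (625 GB) → disk 1 (remaining 375 GB)
f2 (527 GB) → disk 2 (remaining 473 GB)
f3 (504 GB) → disk 3 (remaining 496 GB)
f4 (521 GB) → disk 4 (remaining 479 GB)
f5 (569 GB) → disk 5 (remaining 431 GB)
f6 (613 GB) → disk 6 (remaining 387 GB)
f7 (613 GB) → disk 7 (remaining 387 GB)
f8 (551 GB) → disk 8 (remaining 449 GB)
f9 (603 GB) → disk 9 (remaining 397 GB)
f10 (579 GB) → disk 10 (remaining 421 GB)
f11 (585 GB) → disk 11 (remaining 415 GB)
f12 (583 GB) → disk 12 (remaining 417 GB)
f13 (623 GB) → disk 13 (remaining 377 GB)
f14 (575 GB) → disk 14 (remaining 425 GB)
f15 (535 GB) → disk 15 (remaining 465 GB)
f16 (618 GB) → disk 16 (remaining 382 GB)
16 disks × 1000 GB = 16000 GB; used 9224 GB; unused 6776 GB.

6776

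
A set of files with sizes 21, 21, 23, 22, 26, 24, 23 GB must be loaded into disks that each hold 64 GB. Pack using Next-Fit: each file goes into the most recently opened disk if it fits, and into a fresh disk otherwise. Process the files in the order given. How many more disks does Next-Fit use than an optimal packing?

1

Next-Fit: [21,21] [23,22] [26,24] [23] → 4 disks.
Total size 160 GB; any packing needs at least ⌈160/64⌉ = 3 disks.
An optimal packing achieves that bound: [26,24] [23,23] [22,21,21] → 3 disks.
Excess: 4 − 3 = 1.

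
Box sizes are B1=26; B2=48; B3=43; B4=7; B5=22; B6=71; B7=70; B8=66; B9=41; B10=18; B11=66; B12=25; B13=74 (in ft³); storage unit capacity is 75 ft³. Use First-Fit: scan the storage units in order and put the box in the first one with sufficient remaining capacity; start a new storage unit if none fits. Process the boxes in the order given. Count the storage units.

storage unit 1: place B1 (26 ft³), 49 ft³ left
storage unit 1: place B2 (48 ft³), 1 ft³ left
storage unit 2: place B3 (43 ft³), 32 ft³ left
storage unit 2: place B4 (7 ft³), 25 ft³ left
storage unit 2: place B5 (22 ft³), 3 ft³ left
storage unit 3: place B6 (71 ft³), 4 ft³ left
storage unit 4: place B7 (70 ft³), 5 ft³ left
storage unit 5: place B8 (66 ft³), 9 ft³ left
storage unit 6: place B9 (41 ft³), 34 ft³ left
storage unit 6: place B10 (18 ft³), 16 ft³ left
storage unit 7: place B11 (66 ft³), 9 ft³ left
storage unit 8: place B12 (25 ft³), 50 ft³ left
storage unit 9: place B13 (74 ft³), 1 ft³ left
Final storage units: [26,48] [43,7,22] [71] [70] [66] [41,18] [66] [25] [74].

9 storage units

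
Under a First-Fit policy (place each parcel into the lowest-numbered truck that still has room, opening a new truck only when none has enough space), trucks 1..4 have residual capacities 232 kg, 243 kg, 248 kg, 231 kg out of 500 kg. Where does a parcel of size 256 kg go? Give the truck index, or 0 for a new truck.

0

No truck has ≥ 256 kg free, so a new truck is opened.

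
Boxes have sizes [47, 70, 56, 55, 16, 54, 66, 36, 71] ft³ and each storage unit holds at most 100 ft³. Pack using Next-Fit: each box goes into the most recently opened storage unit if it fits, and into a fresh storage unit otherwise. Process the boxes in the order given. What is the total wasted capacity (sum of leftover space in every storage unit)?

329

Put 47 ft³ in storage unit 1; 53 ft³ remain.
Put 70 ft³ in storage unit 2; 30 ft³ remain.
Put 56 ft³ in storage unit 3; 44 ft³ remain.
Put 55 ft³ in storage unit 4; 45 ft³ remain.
Put 16 ft³ in storage unit 4; 29 ft³ remain.
Put 54 ft³ in storage unit 5; 46 ft³ remain.
Put 66 ft³ in storage unit 6; 34 ft³ remain.
Put 36 ft³ in storage unit 7; 64 ft³ remain.
Put 71 ft³ in storage unit 8; 29 ft³ remain.
8 storage units × 100 ft³ = 800 ft³; used 471 ft³; unused 329 ft³.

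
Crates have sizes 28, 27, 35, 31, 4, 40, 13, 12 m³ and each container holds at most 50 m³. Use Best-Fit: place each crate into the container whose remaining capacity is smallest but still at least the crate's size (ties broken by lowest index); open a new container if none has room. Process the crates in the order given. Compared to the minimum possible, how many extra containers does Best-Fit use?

0

Best-Fit: [28,12] [27] [35,4] [31,13] [40] → 5 containers.
5 crates exceed 25 m³ (half the capacity), and no two of those can share a container, so at least 5 containers are needed.
So 5 is already optimal.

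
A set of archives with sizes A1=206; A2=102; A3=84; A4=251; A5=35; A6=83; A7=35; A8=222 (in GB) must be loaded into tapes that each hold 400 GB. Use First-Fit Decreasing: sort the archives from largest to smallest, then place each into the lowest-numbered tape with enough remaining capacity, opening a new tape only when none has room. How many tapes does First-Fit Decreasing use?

3

Sorted descending: 251, 222, 206, 102, 84, 83, 35, 35.
251 GB → tape 1 (remaining 149 GB)
222 GB → tape 2 (remaining 178 GB)
206 GB → tape 3 (remaining 194 GB)
102 GB → tape 1 (remaining 47 GB)
84 GB → tape 2 (remaining 94 GB)
83 GB → tape 2 (remaining 11 GB)
35 GB → tape 1 (remaining 12 GB)
35 GB → tape 3 (remaining 159 GB)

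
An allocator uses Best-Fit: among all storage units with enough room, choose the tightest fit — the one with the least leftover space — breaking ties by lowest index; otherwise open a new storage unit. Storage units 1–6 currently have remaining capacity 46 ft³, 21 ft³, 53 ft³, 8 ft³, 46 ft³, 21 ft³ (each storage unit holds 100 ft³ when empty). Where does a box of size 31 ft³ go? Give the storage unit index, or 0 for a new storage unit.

Storage units with room: storage unit 1 (46 ft³), storage unit 3 (53 ft³), storage unit 5 (46 ft³).
Tightest fit is storage unit 1 with 46 ft³ free.

1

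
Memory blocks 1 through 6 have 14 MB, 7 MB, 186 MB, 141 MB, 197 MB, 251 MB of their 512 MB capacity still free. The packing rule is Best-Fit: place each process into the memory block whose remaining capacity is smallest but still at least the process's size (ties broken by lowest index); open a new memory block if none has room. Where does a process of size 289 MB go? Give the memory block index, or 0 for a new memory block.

No memory block has ≥ 289 MB free, so a new memory block is opened.

0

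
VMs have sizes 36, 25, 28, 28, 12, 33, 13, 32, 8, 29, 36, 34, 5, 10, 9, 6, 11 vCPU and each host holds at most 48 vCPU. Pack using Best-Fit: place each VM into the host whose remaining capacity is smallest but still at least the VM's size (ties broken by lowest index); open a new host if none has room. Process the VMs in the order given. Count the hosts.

9 hosts

host 1: place 36 vCPU, 12 vCPU left
host 2: place 25 vCPU, 23 vCPU left
host 3: place 28 vCPU, 20 vCPU left
host 4: place 28 vCPU, 20 vCPU left
host 1: place 12 vCPU, 0 vCPU left
host 5: place 33 vCPU, 15 vCPU left
host 5: place 13 vCPU, 2 vCPU left
host 6: place 32 vCPU, 16 vCPU left
host 6: place 8 vCPU, 8 vCPU left
host 7: place 29 vCPU, 19 vCPU left
host 8: place 36 vCPU, 12 vCPU left
host 9: place 34 vCPU, 14 vCPU left
host 6: place 5 vCPU, 3 vCPU left
host 8: place 10 vCPU, 2 vCPU left
host 9: place 9 vCPU, 5 vCPU left
host 7: place 6 vCPU, 13 vCPU left
host 7: place 11 vCPU, 2 vCPU left
Final hosts: [36,12] [25] [28] [28] [33,13] [32,8,5] [29,6,11] [36,10] [34,9].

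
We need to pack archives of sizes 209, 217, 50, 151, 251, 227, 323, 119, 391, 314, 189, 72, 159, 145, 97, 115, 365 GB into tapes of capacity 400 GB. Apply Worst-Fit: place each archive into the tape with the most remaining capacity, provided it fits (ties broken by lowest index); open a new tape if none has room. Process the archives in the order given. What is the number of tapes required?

tape 1: place 209 GB, 191 GB left
tape 2: place 217 GB, 183 GB left
tape 1: place 50 GB, 141 GB left
tape 2: place 151 GB, 32 GB left
tape 3: place 251 GB, 149 GB left
tape 4: place 227 GB, 173 GB left
tape 5: place 323 GB, 77 GB left
tape 4: place 119 GB, 54 GB left
tape 6: place 391 GB, 9 GB left
tape 7: place 314 GB, 86 GB left
tape 8: place 189 GB, 211 GB left
tape 8: place 72 GB, 139 GB left
tape 9: place 159 GB, 241 GB left
tape 9: place 145 GB, 96 GB left
tape 3: place 97 GB, 52 GB left
tape 1: place 115 GB, 26 GB left
tape 10: place 365 GB, 35 GB left
Final tapes: [209,50,115] [217,151] [251,97] [227,119] [323] [391] [314] [189,72] [159,145] [365].

10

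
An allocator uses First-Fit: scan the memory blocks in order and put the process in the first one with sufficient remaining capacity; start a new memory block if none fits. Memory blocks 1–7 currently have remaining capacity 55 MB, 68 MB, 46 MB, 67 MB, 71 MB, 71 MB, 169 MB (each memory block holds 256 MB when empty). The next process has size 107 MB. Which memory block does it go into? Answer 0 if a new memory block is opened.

7

Memory blocks with room: memory block 7 (169 MB).
The first with room is memory block 7.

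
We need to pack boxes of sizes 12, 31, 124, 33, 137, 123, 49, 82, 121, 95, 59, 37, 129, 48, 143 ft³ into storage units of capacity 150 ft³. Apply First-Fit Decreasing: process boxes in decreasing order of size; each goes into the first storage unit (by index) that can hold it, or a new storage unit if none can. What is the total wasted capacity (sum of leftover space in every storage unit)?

127

Sorted descending: 143, 137, 129, 124, 123, 121, 95, 82, 59, 49, 48, 37, 33, 31, 12.
Put 143 ft³ in storage unit 1; 7 ft³ remain.
Put 137 ft³ in storage unit 2; 13 ft³ remain.
Put 129 ft³ in storage unit 3; 21 ft³ remain.
Put 124 ft³ in storage unit 4; 26 ft³ remain.
Put 123 ft³ in storage unit 5; 27 ft³ remain.
Put 121 ft³ in storage unit 6; 29 ft³ remain.
Put 95 ft³ in storage unit 7; 55 ft³ remain.
Put 82 ft³ in storage unit 8; 68 ft³ remain.
Put 59 ft³ in storage unit 8; 9 ft³ remain.
Put 49 ft³ in storage unit 7; 6 ft³ remain.
Put 48 ft³ in storage unit 9; 102 ft³ remain.
Put 37 ft³ in storage unit 9; 65 ft³ remain.
Put 33 ft³ in storage unit 9; 32 ft³ remain.
Put 31 ft³ in storage unit 9; 1 ft³ remain.
Put 12 ft³ in storage unit 2; 1 ft³ remain.
9 storage units × 150 ft³ = 1350 ft³; used 1223 ft³; unused 127 ft³.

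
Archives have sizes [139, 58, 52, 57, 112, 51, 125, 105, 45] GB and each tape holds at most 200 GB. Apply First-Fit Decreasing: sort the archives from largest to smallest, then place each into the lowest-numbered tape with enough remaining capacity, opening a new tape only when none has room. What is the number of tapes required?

Sorted descending: 139, 125, 112, 105, 58, 57, 52, 51, 45.
tape 1: place 139 GB, 61 GB left
tape 2: place 125 GB, 75 GB left
tape 3: place 112 GB, 88 GB left
tape 4: place 105 GB, 95 GB left
tape 1: place 58 GB, 3 GB left
tape 2: place 57 GB, 18 GB left
tape 3: place 52 GB, 36 GB left
tape 4: place 51 GB, 44 GB left
tape 5: place 45 GB, 155 GB left

5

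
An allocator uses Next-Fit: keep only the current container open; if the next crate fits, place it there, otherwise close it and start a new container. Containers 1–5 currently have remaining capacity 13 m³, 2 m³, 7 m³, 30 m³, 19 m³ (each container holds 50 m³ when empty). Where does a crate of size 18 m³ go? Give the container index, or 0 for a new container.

Next-Fit only looks at container 5, which has 19 m³ free.
18 m³ fits there.

5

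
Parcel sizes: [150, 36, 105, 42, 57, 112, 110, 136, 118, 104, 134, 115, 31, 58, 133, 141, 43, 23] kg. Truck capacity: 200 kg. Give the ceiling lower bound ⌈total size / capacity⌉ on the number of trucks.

9

Total size = 150 + 36 + 105 + 42 + 57 + 112 + 110 + 136 + 118 + 104 + 134 + 115 + 31 + 58 + 133 + 141 + 43 + 23 = 1648 kg.
⌈1648 / 200⌉ = 9.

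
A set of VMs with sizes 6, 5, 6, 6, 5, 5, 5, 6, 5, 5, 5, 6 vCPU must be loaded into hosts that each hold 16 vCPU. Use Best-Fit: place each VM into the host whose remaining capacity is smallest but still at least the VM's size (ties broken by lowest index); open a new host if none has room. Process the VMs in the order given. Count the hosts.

5

Put 6 vCPU in host 1; 10 vCPU remain.
Put 5 vCPU in host 1; 5 vCPU remain.
Put 6 vCPU in host 2; 10 vCPU remain.
Put 6 vCPU in host 2; 4 vCPU remain.
Put 5 vCPU in host 1; 0 vCPU remain.
Put 5 vCPU in host 3; 11 vCPU remain.
Put 5 vCPU in host 3; 6 vCPU remain.
Put 6 vCPU in host 3; 0 vCPU remain.
Put 5 vCPU in host 4; 11 vCPU remain.
Put 5 vCPU in host 4; 6 vCPU remain.
Put 5 vCPU in host 4; 1 vCPU remain.
Put 6 vCPU in host 5; 10 vCPU remain.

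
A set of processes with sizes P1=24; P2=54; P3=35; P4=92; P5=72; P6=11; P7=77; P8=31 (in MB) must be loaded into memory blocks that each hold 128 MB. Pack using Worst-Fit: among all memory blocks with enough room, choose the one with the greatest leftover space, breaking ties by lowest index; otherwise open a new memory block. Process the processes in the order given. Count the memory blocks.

P1 (24 MB) → memory block 1 (remaining 104 MB)
P2 (54 MB) → memory block 1 (remaining 50 MB)
P3 (35 MB) → memory block 1 (remaining 15 MB)
P4 (92 MB) → memory block 2 (remaining 36 MB)
P5 (72 MB) → memory block 3 (remaining 56 MB)
P6 (11 MB) → memory block 3 (remaining 45 MB)
P7 (77 MB) → memory block 4 (remaining 51 MB)
P8 (31 MB) → memory block 4 (remaining 20 MB)
Final memory blocks: [24,54,35] [92] [72,11] [77,31].

4 memory blocks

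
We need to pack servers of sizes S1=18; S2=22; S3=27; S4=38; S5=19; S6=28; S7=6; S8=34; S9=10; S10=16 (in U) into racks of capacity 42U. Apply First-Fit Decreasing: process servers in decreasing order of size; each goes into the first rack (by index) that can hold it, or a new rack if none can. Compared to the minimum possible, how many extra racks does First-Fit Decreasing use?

First-Fit Decreasing: [38] [34,6] [28,10] [27] [22,19] [18,16] → 6 racks.
Total size 218U; any packing needs at least ⌈218/42⌉ = 6 racks.
So 6 is already optimal.

0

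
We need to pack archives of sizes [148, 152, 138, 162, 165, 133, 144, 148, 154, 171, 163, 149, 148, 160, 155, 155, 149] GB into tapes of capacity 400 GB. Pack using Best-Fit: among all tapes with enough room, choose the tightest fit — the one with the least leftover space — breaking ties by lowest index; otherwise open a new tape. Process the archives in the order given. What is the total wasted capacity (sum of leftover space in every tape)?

Put 148 GB in tape 1; 252 GB remain.
Put 152 GB in tape 1; 100 GB remain.
Put 138 GB in tape 2; 262 GB remain.
Put 162 GB in tape 2; 100 GB remain.
Put 165 GB in tape 3; 235 GB remain.
Put 133 GB in tape 3; 102 GB remain.
Put 144 GB in tape 4; 256 GB remain.
Put 148 GB in tape 4; 108 GB remain.
Put 154 GB in tape 5; 246 GB remain.
Put 171 GB in tape 5; 75 GB remain.
Put 163 GB in tape 6; 237 GB remain.
Put 149 GB in tape 6; 88 GB remain.
Put 148 GB in tape 7; 252 GB remain.
Put 160 GB in tape 7; 92 GB remain.
Put 155 GB in tape 8; 245 GB remain.
Put 155 GB in tape 8; 90 GB remain.
Put 149 GB in tape 9; 251 GB remain.
9 tapes × 400 GB = 3600 GB; used 2594 GB; unused 1006 GB.

1006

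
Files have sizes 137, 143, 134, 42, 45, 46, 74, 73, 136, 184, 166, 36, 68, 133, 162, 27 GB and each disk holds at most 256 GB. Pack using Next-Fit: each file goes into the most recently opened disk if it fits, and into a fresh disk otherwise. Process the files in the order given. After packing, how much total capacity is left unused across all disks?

698

Put 137 GB in disk 1; 119 GB remain.
Put 143 GB in disk 2; 113 GB remain.
Put 134 GB in disk 3; 122 GB remain.
Put 42 GB in disk 3; 80 GB remain.
Put 45 GB in disk 3; 35 GB remain.
Put 46 GB in disk 4; 210 GB remain.
Put 74 GB in disk 4; 136 GB remain.
Put 73 GB in disk 4; 63 GB remain.
Put 136 GB in disk 5; 120 GB remain.
Put 184 GB in disk 6; 72 GB remain.
Put 166 GB in disk 7; 90 GB remain.
Put 36 GB in disk 7; 54 GB remain.
Put 68 GB in disk 8; 188 GB remain.
Put 133 GB in disk 8; 55 GB remain.
Put 162 GB in disk 9; 94 GB remain.
Put 27 GB in disk 9; 67 GB remain.
9 disks × 256 GB = 2304 GB; used 1606 GB; unused 698 GB.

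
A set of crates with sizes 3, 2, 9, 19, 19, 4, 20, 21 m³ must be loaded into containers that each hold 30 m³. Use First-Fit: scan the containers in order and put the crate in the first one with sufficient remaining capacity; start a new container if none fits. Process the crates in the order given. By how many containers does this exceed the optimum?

First-Fit: [3,2,9,4] [19] [19] [20] [21] → 5 containers.
Total size 97 m³; any packing needs at least ⌈97/30⌉ = 4 containers.
An optimal packing achieves that bound: [21,9] [20,4,3,2] [19] [19] → 4 containers.
Excess: 5 − 4 = 1.

1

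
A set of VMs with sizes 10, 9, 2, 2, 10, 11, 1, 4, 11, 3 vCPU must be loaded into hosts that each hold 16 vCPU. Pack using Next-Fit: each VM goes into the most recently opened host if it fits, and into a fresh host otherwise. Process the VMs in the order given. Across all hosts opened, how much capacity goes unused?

17

10 vCPU → host 1 (remaining 6 vCPU)
9 vCPU → host 2 (remaining 7 vCPU)
2 vCPU → host 2 (remaining 5 vCPU)
2 vCPU → host 2 (remaining 3 vCPU)
10 vCPU → host 3 (remaining 6 vCPU)
11 vCPU → host 4 (remaining 5 vCPU)
1 vCPU → host 4 (remaining 4 vCPU)
4 vCPU → host 4 (remaining 0 vCPU)
11 vCPU → host 5 (remaining 5 vCPU)
3 vCPU → host 5 (remaining 2 vCPU)
5 hosts × 16 vCPU = 80 vCPU; used 63 vCPU; unused 17 vCPU.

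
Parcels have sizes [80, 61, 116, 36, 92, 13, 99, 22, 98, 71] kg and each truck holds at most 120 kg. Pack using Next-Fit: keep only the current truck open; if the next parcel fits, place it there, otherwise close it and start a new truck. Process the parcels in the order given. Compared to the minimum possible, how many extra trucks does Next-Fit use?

1

Next-Fit: [80] [61] [116] [36] [92,13] [99] [22,98] [71] → 8 trucks.
7 parcels exceed 60 kg (half the capacity), and no two of those can share a truck, so at least 7 trucks are needed.
An optimal packing achieves that bound: [116] [99,13] [98,22] [92] [80,36] [71] [61] → 7 trucks.
Excess: 8 − 7 = 1.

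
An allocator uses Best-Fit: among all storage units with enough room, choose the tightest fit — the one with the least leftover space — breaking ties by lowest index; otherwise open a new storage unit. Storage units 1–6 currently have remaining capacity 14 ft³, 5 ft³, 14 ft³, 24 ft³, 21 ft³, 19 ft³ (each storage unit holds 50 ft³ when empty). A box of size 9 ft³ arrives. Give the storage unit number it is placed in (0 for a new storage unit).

1

Storage units with room: storage unit 1 (14 ft³), storage unit 3 (14 ft³), storage unit 4 (24 ft³), storage unit 5 (21 ft³), storage unit 6 (19 ft³).
Tightest fit is storage unit 1 with 14 ft³ free.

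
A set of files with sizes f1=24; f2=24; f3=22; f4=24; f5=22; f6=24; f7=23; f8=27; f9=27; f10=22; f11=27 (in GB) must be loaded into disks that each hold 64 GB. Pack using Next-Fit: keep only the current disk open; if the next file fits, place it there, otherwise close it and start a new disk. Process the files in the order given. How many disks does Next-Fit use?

f1 (24 GB) → disk 1 (remaining 40 GB)
f2 (24 GB) → disk 1 (remaining 16 GB)
f3 (22 GB) → disk 2 (remaining 42 GB)
f4 (24 GB) → disk 2 (remaining 18 GB)
f5 (22 GB) → disk 3 (remaining 42 GB)
f6 (24 GB) → disk 3 (remaining 18 GB)
f7 (23 GB) → disk 4 (remaining 41 GB)
f8 (27 GB) → disk 4 (remaining 14 GB)
f9 (27 GB) → disk 5 (remaining 37 GB)
f10 (22 GB) → disk 5 (remaining 15 GB)
f11 (27 GB) → disk 6 (remaining 37 GB)

6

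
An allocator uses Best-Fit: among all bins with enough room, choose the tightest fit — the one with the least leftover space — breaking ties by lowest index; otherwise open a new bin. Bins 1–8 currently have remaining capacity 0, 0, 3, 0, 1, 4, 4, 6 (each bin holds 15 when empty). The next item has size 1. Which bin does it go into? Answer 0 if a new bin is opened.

5

Bins with room: bin 3 (3), bin 5 (1), bin 6 (4), bin 7 (4), bin 8 (6).
Tightest fit is bin 5 with 1 free.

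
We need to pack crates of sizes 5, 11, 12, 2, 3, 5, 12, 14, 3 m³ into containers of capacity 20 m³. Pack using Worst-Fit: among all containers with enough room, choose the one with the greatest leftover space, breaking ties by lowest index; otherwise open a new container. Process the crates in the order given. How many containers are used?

container 1: place 5 m³, 15 m³ left
container 1: place 11 m³, 4 m³ left
container 2: place 12 m³, 8 m³ left
container 2: place 2 m³, 6 m³ left
container 2: place 3 m³, 3 m³ left
container 3: place 5 m³, 15 m³ left
container 3: place 12 m³, 3 m³ left
container 4: place 14 m³, 6 m³ left
container 4: place 3 m³, 3 m³ left

4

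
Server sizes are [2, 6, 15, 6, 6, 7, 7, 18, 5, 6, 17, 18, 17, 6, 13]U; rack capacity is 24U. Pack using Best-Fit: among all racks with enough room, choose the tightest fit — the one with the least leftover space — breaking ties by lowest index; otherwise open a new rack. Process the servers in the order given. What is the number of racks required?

2U → rack 1 (remaining 22U)
6U → rack 1 (remaining 16U)
15U → rack 1 (remaining 1U)
6U → rack 2 (remaining 18U)
6U → rack 2 (remaining 12U)
7U → rack 2 (remaining 5U)
7U → rack 3 (remaining 17U)
18U → rack 4 (remaining 6U)
5U → rack 2 (remaining 0U)
6U → rack 4 (remaining 0U)
17U → rack 3 (remaining 0U)
18U → rack 5 (remaining 6U)
17U → rack 6 (remaining 7U)
6U → rack 5 (remaining 0U)
13U → rack 7 (remaining 11U)

7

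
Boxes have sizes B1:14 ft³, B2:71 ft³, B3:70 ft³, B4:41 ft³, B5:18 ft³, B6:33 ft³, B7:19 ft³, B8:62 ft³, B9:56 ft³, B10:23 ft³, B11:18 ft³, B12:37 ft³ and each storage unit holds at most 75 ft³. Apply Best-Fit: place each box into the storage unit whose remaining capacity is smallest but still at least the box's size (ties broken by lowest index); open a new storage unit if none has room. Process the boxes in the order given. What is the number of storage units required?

storage unit 1: place B1 (14 ft³), 61 ft³ left
storage unit 2: place B2 (71 ft³), 4 ft³ left
storage unit 3: place B3 (70 ft³), 5 ft³ left
storage unit 1: place B4 (41 ft³), 20 ft³ left
storage unit 1: place B5 (18 ft³), 2 ft³ left
storage unit 4: place B6 (33 ft³), 42 ft³ left
storage unit 4: place B7 (19 ft³), 23 ft³ left
storage unit 5: place B8 (62 ft³), 13 ft³ left
storage unit 6: place B9 (56 ft³), 19 ft³ left
storage unit 4: place B10 (23 ft³), 0 ft³ left
storage unit 6: place B11 (18 ft³), 1 ft³ left
storage unit 7: place B12 (37 ft³), 38 ft³ left

7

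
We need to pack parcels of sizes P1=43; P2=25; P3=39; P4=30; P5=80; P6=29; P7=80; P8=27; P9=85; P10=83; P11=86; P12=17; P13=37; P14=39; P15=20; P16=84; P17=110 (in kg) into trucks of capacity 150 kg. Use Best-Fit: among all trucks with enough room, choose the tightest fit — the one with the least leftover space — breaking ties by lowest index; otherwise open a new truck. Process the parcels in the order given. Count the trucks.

Put P1 (43 kg) in truck 1; 107 kg remain.
Put P2 (25 kg) in truck 1; 82 kg remain.
Put P3 (39 kg) in truck 1; 43 kg remain.
Put P4 (30 kg) in truck 1; 13 kg remain.
Put P5 (80 kg) in truck 2; 70 kg remain.
Put P6 (29 kg) in truck 2; 41 kg remain.
Put P7 (80 kg) in truck 3; 70 kg remain.
Put P8 (27 kg) in truck 2; 14 kg remain.
Put P9 (85 kg) in truck 4; 65 kg remain.
Put P10 (83 kg) in truck 5; 67 kg remain.
Put P11 (86 kg) in truck 6; 64 kg remain.
Put P12 (17 kg) in truck 6; 47 kg remain.
Put P13 (37 kg) in truck 6; 10 kg remain.
Put P14 (39 kg) in truck 4; 26 kg remain.
Put P15 (20 kg) in truck 4; 6 kg remain.
Put P16 (84 kg) in truck 7; 66 kg remain.
Put P17 (110 kg) in truck 8; 40 kg remain.
Final trucks: [43,25,39,30] [80,29,27] [80] [85,39,20] [83] [86,17,37] [84] [110].

8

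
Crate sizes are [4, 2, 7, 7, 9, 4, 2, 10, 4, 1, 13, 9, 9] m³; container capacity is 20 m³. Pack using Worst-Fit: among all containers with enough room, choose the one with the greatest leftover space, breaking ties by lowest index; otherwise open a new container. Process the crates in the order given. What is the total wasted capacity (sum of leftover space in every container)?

4 m³ → container 1 (remaining 16 m³)
2 m³ → container 1 (remaining 14 m³)
7 m³ → container 1 (remaining 7 m³)
7 m³ → container 1 (remaining 0 m³)
9 m³ → container 2 (remaining 11 m³)
4 m³ → container 2 (remaining 7 m³)
2 m³ → container 2 (remaining 5 m³)
10 m³ → container 3 (remaining 10 m³)
4 m³ → container 3 (remaining 6 m³)
1 m³ → container 3 (remaining 5 m³)
13 m³ → container 4 (remaining 7 m³)
9 m³ → container 5 (remaining 11 m³)
9 m³ → container 5 (remaining 2 m³)
5 containers × 20 m³ = 100 m³; used 81 m³; unused 19 m³.

19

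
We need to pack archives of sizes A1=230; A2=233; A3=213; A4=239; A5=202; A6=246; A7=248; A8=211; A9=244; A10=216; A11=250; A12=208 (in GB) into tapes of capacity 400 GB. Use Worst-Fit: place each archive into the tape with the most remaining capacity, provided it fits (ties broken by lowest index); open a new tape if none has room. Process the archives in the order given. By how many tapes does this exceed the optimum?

0

Worst-Fit: [230] [233] [213] [239] [202] [246] [248] [211] [244] [216] [250] [208] → 12 tapes.
12 archives exceed 200 GB (half the capacity), and no two of those can share a tape, so at least 12 tapes are needed.
So 12 is already optimal.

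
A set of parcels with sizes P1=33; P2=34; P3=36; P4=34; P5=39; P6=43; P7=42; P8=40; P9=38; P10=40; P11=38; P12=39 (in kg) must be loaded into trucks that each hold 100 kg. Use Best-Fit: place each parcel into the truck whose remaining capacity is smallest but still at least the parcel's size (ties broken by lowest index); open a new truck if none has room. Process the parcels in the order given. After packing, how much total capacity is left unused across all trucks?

144

truck 1: place P1 (33 kg), 67 kg left
truck 1: place P2 (34 kg), 33 kg left
truck 2: place P3 (36 kg), 64 kg left
truck 2: place P4 (34 kg), 30 kg left
truck 3: place P5 (39 kg), 61 kg left
truck 3: place P6 (43 kg), 18 kg left
truck 4: place P7 (42 kg), 58 kg left
truck 4: place P8 (40 kg), 18 kg left
truck 5: place P9 (38 kg), 62 kg left
truck 5: place P10 (40 kg), 22 kg left
truck 6: place P11 (38 kg), 62 kg left
truck 6: place P12 (39 kg), 23 kg left
6 trucks × 100 kg = 600 kg; used 456 kg; unused 144 kg.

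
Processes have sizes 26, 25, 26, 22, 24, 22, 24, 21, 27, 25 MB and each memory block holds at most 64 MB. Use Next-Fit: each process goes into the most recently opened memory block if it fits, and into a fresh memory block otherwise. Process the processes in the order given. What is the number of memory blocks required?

5

memory block 1: place 26 MB, 38 MB left
memory block 1: place 25 MB, 13 MB left
memory block 2: place 26 MB, 38 MB left
memory block 2: place 22 MB, 16 MB left
memory block 3: place 24 MB, 40 MB left
memory block 3: place 22 MB, 18 MB left
memory block 4: place 24 MB, 40 MB left
memory block 4: place 21 MB, 19 MB left
memory block 5: place 27 MB, 37 MB left
memory block 5: place 25 MB, 12 MB left
Final memory blocks: [26,25] [26,22] [24,22] [24,21] [27,25].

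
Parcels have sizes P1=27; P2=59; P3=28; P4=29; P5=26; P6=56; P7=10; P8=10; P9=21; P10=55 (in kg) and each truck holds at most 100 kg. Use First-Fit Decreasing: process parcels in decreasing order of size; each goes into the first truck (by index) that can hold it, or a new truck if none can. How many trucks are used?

4 trucks

Sorted descending: 59, 56, 55, 29, 28, 27, 26, 21, 10, 10.
59 kg → truck 1 (remaining 41 kg)
56 kg → truck 2 (remaining 44 kg)
55 kg → truck 3 (remaining 45 kg)
29 kg → truck 1 (remaining 12 kg)
28 kg → truck 2 (remaining 16 kg)
27 kg → truck 3 (remaining 18 kg)
26 kg → truck 4 (remaining 74 kg)
21 kg → truck 4 (remaining 53 kg)
10 kg → truck 1 (remaining 2 kg)
10 kg → truck 2 (remaining 6 kg)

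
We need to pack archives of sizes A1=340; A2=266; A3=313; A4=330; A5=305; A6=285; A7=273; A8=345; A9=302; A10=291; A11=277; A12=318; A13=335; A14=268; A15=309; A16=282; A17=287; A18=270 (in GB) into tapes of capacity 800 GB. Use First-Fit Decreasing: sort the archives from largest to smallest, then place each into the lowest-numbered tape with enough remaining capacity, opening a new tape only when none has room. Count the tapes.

Sorted descending: 345, 340, 335, 330, 318, 313, 309, 305, 302, 291, 287, 285, 282, 277, 273, 270, 268, 266.
345 GB → tape 1 (remaining 455 GB)
340 GB → tape 1 (remaining 115 GB)
335 GB → tape 2 (remaining 465 GB)
330 GB → tape 2 (remaining 135 GB)
318 GB → tape 3 (remaining 482 GB)
313 GB → tape 3 (remaining 169 GB)
309 GB → tape 4 (remaining 491 GB)
305 GB → tape 4 (remaining 186 GB)
302 GB → tape 5 (remaining 498 GB)
291 GB → tape 5 (remaining 207 GB)
287 GB → tape 6 (remaining 513 GB)
285 GB → tape 6 (remaining 228 GB)
282 GB → tape 7 (remaining 518 GB)
277 GB → tape 7 (remaining 241 GB)
273 GB → tape 8 (remaining 527 GB)
270 GB → tape 8 (remaining 257 GB)
268 GB → tape 9 (remaining 532 GB)
266 GB → tape 9 (remaining 266 GB)
Final tapes: [345,340] [335,330] [318,313] [309,305] [302,291] [287,285] [282,277] [273,270] [268,266].

9 tapes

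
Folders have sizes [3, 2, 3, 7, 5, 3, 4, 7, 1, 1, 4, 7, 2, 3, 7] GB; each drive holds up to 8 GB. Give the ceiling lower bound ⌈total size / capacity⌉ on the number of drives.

8 drives

Total size = 3 + 2 + 3 + 7 + 5 + 3 + 4 + 7 + 1 + 1 + 4 + 7 + 2 + 3 + 7 = 59 GB.
⌈59 / 8⌉ = 8.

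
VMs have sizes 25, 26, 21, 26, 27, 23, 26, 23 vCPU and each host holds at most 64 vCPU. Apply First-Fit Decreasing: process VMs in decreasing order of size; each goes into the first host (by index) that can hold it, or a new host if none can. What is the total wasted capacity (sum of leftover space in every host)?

Sorted descending: 27, 26, 26, 26, 25, 23, 23, 21.
Put 27 vCPU in host 1; 37 vCPU remain.
Put 26 vCPU in host 1; 11 vCPU remain.
Put 26 vCPU in host 2; 38 vCPU remain.
Put 26 vCPU in host 2; 12 vCPU remain.
Put 25 vCPU in host 3; 39 vCPU remain.
Put 23 vCPU in host 3; 16 vCPU remain.
Put 23 vCPU in host 4; 41 vCPU remain.
Put 21 vCPU in host 4; 20 vCPU remain.
4 hosts × 64 vCPU = 256 vCPU; used 197 vCPU; unused 59 vCPU.

59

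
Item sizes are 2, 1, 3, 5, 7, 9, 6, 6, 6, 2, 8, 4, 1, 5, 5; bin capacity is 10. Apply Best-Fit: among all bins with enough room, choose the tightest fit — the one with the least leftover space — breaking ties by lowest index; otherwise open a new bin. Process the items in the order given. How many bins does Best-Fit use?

Put 2 in bin 1; 8 remain.
Put 1 in bin 1; 7 remain.
Put 3 in bin 1; 4 remain.
Put 5 in bin 2; 5 remain.
Put 7 in bin 3; 3 remain.
Put 9 in bin 4; 1 remain.
Put 6 in bin 5; 4 remain.
Put 6 in bin 6; 4 remain.
Put 6 in bin 7; 4 remain.
Put 2 in bin 3; 1 remain.
Put 8 in bin 8; 2 remain.
Put 4 in bin 1; 0 remain.
Put 1 in bin 3; 0 remain.
Put 5 in bin 2; 0 remain.
Put 5 in bin 9; 5 remain.
Final bins: [2,1,3,4] [5,5] [7,2,1] [9] [6] [6] [6] [8] [5].

9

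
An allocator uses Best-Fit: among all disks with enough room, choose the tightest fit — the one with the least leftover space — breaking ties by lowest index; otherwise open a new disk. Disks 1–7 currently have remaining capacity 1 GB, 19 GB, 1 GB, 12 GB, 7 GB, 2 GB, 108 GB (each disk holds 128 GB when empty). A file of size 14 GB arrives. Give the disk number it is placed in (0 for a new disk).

2

Disks with room: disk 2 (19 GB), disk 7 (108 GB).
Tightest fit is disk 2 with 19 GB free.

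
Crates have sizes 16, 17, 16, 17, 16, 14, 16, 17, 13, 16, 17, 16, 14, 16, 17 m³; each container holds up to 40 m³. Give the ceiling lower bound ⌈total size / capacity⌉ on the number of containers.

Total size = 16 + 17 + 16 + 17 + 16 + 14 + 16 + 17 + 13 + 16 + 17 + 16 + 14 + 16 + 17 = 238 m³.
⌈238 / 40⌉ = 6.

6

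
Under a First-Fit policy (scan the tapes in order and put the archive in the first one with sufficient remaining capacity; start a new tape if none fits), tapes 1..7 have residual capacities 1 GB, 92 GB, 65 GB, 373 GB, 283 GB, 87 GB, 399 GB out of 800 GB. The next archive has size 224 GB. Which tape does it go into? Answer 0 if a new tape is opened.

Tapes with room: tape 4 (373 GB), tape 5 (283 GB), tape 7 (399 GB).
The first with room is tape 4.

4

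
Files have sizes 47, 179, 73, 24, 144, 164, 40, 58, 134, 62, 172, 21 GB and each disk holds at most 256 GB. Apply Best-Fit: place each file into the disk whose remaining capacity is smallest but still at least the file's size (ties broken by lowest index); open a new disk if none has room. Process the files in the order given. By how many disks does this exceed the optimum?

Best-Fit: [47,179,24] [73,144,21] [164,40] [58,134,62] [172] → 5 disks.
Total size 1118 GB; any packing needs at least ⌈1118/256⌉ = 5 disks.
So 5 is already optimal.

0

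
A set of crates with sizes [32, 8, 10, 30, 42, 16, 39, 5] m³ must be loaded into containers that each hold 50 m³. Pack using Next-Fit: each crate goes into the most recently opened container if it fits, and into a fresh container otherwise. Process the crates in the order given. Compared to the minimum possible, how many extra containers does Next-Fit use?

1

Next-Fit: [32,8,10] [30] [42] [16] [39,5] → 5 containers.
Total size 182 m³; any packing needs at least ⌈182/50⌉ = 4 containers.
An optimal packing achieves that bound: [42,8] [39,10] [32,16] [30,5] → 4 containers.
Excess: 5 − 4 = 1.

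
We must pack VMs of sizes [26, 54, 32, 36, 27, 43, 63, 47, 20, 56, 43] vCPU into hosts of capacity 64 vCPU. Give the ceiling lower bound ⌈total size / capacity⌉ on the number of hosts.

Total size = 26 + 54 + 32 + 36 + 27 + 43 + 63 + 47 + 20 + 56 + 43 = 447 vCPU.
⌈447 / 64⌉ = 7.

7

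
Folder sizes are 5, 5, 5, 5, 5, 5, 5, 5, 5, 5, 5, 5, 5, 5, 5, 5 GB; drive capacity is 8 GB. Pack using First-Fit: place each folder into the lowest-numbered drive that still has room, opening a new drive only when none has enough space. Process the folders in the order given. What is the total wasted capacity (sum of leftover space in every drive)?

Put 5 GB in drive 1; 3 GB remain.
Put 5 GB in drive 2; 3 GB remain.
Put 5 GB in drive 3; 3 GB remain.
Put 5 GB in drive 4; 3 GB remain.
Put 5 GB in drive 5; 3 GB remain.
Put 5 GB in drive 6; 3 GB remain.
Put 5 GB in drive 7; 3 GB remain.
Put 5 GB in drive 8; 3 GB remain.
Put 5 GB in drive 9; 3 GB remain.
Put 5 GB in drive 10; 3 GB remain.
Put 5 GB in drive 11; 3 GB remain.
Put 5 GB in drive 12; 3 GB remain.
Put 5 GB in drive 13; 3 GB remain.
Put 5 GB in drive 14; 3 GB remain.
Put 5 GB in drive 15; 3 GB remain.
Put 5 GB in drive 16; 3 GB remain.
16 drives × 8 GB = 128 GB; used 80 GB; unused 48 GB.

48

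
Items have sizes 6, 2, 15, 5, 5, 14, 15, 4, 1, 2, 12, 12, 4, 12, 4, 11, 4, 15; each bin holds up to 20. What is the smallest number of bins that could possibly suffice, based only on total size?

8 bins

Total size = 6 + 2 + 15 + 5 + 5 + 14 + 15 + 4 + 1 + 2 + 12 + 12 + 4 + 12 + 4 + 11 + 4 + 15 = 143.
⌈143 / 20⌉ = 8.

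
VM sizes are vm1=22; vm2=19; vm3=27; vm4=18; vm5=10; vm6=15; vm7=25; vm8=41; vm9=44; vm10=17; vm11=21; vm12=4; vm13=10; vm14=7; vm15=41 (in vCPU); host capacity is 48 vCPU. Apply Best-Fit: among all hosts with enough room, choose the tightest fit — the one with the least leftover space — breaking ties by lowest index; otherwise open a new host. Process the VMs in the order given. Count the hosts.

8

host 1: place vm1 (22 vCPU), 26 vCPU left
host 1: place vm2 (19 vCPU), 7 vCPU left
host 2: place vm3 (27 vCPU), 21 vCPU left
host 2: place vm4 (18 vCPU), 3 vCPU left
host 3: place vm5 (10 vCPU), 38 vCPU left
host 3: place vm6 (15 vCPU), 23 vCPU left
host 4: place vm7 (25 vCPU), 23 vCPU left
host 5: place vm8 (41 vCPU), 7 vCPU left
host 6: place vm9 (44 vCPU), 4 vCPU left
host 3: place vm10 (17 vCPU), 6 vCPU left
host 4: place vm11 (21 vCPU), 2 vCPU left
host 6: place vm12 (4 vCPU), 0 vCPU left
host 7: place vm13 (10 vCPU), 38 vCPU left
host 1: place vm14 (7 vCPU), 0 vCPU left
host 8: place vm15 (41 vCPU), 7 vCPU left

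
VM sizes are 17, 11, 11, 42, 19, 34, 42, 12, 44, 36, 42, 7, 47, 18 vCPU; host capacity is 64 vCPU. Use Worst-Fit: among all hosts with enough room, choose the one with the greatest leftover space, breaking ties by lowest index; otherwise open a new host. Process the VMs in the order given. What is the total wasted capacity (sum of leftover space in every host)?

Put 17 vCPU in host 1; 47 vCPU remain.
Put 11 vCPU in host 1; 36 vCPU remain.
Put 11 vCPU in host 1; 25 vCPU remain.
Put 42 vCPU in host 2; 22 vCPU remain.
Put 19 vCPU in host 1; 6 vCPU remain.
Put 34 vCPU in host 3; 30 vCPU remain.
Put 42 vCPU in host 4; 22 vCPU remain.
Put 12 vCPU in host 3; 18 vCPU remain.
Put 44 vCPU in host 5; 20 vCPU remain.
Put 36 vCPU in host 6; 28 vCPU remain.
Put 42 vCPU in host 7; 22 vCPU remain.
Put 7 vCPU in host 6; 21 vCPU remain.
Put 47 vCPU in host 8; 17 vCPU remain.
Put 18 vCPU in host 2; 4 vCPU remain.
8 hosts × 64 vCPU = 512 vCPU; used 382 vCPU; unused 130 vCPU.

130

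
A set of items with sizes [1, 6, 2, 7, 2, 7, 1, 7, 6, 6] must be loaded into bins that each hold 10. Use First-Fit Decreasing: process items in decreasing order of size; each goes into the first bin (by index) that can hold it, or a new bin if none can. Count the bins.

6 bins

Sorted descending: 7, 7, 7, 6, 6, 6, 2, 2, 1, 1.
Put 7 in bin 1; 3 remain.
Put 7 in bin 2; 3 remain.
Put 7 in bin 3; 3 remain.
Put 6 in bin 4; 4 remain.
Put 6 in bin 5; 4 remain.
Put 6 in bin 6; 4 remain.
Put 2 in bin 1; 1 remain.
Put 2 in bin 2; 1 remain.
Put 1 in bin 1; 0 remain.
Put 1 in bin 2; 0 remain.
Final bins: [7,2,1] [7,2,1] [7] [6] [6] [6].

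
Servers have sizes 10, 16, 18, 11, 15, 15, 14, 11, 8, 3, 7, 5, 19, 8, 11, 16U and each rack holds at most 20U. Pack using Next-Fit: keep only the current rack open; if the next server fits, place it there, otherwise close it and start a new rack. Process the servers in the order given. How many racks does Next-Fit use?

Put 10U in rack 1; 10U remain.
Put 16U in rack 2; 4U remain.
Put 18U in rack 3; 2U remain.
Put 11U in rack 4; 9U remain.
Put 15U in rack 5; 5U remain.
Put 15U in rack 6; 5U remain.
Put 14U in rack 7; 6U remain.
Put 11U in rack 8; 9U remain.
Put 8U in rack 8; 1U remain.
Put 3U in rack 9; 17U remain.
Put 7U in rack 9; 10U remain.
Put 5U in rack 9; 5U remain.
Put 19U in rack 10; 1U remain.
Put 8U in rack 11; 12U remain.
Put 11U in rack 11; 1U remain.
Put 16U in rack 12; 4U remain.

12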